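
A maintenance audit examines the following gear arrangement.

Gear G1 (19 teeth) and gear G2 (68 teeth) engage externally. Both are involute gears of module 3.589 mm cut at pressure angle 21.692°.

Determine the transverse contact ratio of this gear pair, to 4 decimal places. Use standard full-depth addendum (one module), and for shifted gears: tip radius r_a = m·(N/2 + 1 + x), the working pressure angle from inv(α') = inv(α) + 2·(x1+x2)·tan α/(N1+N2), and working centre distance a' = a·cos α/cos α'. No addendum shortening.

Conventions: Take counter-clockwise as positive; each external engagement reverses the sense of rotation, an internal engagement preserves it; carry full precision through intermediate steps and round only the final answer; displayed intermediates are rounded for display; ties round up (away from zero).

class = single-mesh tooth geometry [involute pair 19T × 68T, m = 3.589]
base radii: r_b1 = 31.681000, r_b2 = 113.384630
tip radii: r_a1 = 37.684500, r_a2 = 125.615000
no profile shift: α' = α, a' = a
action lengths: √(r_a1²−r_b1²) = 20.406759, √(r_a2²−r_b2²) = 54.065275
base pitch p_b = π·m·cos α = 10.476715
CR = (20.406759 + 54.065275 − 156.121500·sin 21.69200°)/10.476715 = 1.600394
contact ratio ≈ 1.6004

1.6004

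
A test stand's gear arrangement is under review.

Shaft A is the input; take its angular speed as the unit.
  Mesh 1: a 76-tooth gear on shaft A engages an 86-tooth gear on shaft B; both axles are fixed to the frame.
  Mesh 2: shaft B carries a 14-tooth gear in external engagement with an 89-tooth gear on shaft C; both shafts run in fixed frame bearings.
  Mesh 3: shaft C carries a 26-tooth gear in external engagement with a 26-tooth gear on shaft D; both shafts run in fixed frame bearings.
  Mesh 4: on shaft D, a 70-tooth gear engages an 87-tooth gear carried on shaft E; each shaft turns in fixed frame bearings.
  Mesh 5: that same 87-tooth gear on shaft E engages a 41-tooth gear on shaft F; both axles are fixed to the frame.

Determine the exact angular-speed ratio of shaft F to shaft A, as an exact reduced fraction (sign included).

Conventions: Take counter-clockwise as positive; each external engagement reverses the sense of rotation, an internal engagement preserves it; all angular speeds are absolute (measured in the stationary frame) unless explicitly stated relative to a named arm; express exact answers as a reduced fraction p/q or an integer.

class = fixed-axis compound train [5 meshes; 5 ratios multiply, 5 sense flips]
mesh 1 [76T→86T]: running ratio 38/43, sense −
mesh 2 [14T→89T]: running ratio 532/3827, sense +
mesh 3 [26T→26T]: running ratio 532/3827, sense −
mesh 4 [70T→87T]: running ratio 37240/332949, sense +
mesh 5 [87T→41T]: running ratio 37240/156907, sense −
ω_out/ω_in = -37240/156907

-37240/156907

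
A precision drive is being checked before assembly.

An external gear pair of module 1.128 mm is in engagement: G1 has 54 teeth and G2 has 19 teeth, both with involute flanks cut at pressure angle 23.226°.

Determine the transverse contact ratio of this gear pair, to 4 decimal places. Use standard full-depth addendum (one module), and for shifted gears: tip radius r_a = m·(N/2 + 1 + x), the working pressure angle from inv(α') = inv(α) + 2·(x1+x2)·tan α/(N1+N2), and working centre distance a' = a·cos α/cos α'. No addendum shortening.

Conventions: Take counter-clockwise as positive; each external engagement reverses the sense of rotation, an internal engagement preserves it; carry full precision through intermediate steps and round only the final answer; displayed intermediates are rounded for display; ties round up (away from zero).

topology: single-mesh involute geometry — m = 1.128, 54T/19T pair
base radii: r_b1 = 27.987739, r_b2 = 9.847538
tip radii: r_a1 = 31.584000, r_a2 = 11.844000
no profile shift: α' = α, a' = a
action lengths: √(r_a1²−r_b1²) = 14.636787, √(r_a2²−r_b2²) = 6.580755
base pitch p_b = π·m·cos α = 3.256521
CR = (14.636787 + 6.580755 − 41.172000·sin 23.22600°)/3.256521 = 1.529545
contact ratio ≈ 1.5295

1.5295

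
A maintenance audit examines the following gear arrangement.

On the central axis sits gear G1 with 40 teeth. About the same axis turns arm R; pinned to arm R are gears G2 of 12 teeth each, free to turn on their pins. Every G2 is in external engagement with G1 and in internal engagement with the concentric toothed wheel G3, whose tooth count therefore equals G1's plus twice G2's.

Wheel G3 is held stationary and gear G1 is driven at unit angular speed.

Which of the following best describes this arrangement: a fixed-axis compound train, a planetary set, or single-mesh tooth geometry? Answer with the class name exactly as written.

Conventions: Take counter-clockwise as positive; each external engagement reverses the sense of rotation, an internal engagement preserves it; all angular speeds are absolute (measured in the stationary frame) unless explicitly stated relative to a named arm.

planetary set (40T centre, 12T on arm, 64T internal) — Willis relation
classification: planetary set

planetary set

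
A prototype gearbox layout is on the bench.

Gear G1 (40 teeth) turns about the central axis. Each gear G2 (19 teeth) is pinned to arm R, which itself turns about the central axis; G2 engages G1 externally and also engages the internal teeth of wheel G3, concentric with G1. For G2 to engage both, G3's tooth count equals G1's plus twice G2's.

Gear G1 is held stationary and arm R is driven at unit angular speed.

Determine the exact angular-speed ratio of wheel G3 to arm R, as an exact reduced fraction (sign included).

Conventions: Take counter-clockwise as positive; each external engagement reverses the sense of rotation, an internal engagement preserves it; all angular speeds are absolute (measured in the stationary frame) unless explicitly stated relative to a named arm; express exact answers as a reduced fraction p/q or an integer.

planetary set (40T centre, 19T on arm, 78T internal) — Willis relation
ring teeth: 40 + 2·19 = 78
40(ω_sun−ω_arm) = −78(ω_ring−ω_arm),  ω_sun = 0, ω_arm = 1
ω_ring = 1 − (40/78)(0−1) = 59/39
ω_out/ω_in = 59/39

59/39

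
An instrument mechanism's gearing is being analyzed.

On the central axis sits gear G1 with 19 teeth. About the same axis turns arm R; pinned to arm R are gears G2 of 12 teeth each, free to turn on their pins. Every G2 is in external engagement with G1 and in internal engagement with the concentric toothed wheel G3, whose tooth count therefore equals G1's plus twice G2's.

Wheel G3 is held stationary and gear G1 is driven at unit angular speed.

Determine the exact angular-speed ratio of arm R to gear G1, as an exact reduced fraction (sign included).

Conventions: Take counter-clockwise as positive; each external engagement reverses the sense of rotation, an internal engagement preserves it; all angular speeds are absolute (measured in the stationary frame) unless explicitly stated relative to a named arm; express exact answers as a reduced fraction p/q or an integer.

recognized (axles ride arm R): planetary set, 19/12/43 teeth
ring teeth: 19 + 2·12 = 43
19(ω_sun−ω_arm) = −43(ω_ring−ω_arm),  ω_ring = 0, ω_sun = 1
19(1−ω_arm) = −43(0−ω_arm)  ⇒  62·ω_arm = 19  ⇒  ω_arm = 19/62
ω_out/ω_in = 19/62

19/62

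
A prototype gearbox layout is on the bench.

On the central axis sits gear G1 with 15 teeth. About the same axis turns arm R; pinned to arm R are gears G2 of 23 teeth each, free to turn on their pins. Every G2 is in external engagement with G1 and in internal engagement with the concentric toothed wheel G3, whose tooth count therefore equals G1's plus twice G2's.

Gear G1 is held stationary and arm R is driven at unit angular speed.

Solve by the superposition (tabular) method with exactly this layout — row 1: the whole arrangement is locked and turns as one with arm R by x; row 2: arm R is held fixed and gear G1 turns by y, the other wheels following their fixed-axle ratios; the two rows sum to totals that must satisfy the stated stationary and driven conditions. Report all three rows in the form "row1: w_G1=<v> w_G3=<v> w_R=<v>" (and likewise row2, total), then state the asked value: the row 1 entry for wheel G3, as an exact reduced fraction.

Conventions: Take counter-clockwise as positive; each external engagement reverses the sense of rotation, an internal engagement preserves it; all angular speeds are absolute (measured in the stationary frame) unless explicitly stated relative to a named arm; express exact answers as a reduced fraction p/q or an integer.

planetary set (15T centre, 23T on arm, 61T internal) — Willis relation
superposition row 1 [locked train]: every member turns x
row 2 — arm fixed, fixed-axis ratios: sun y, ring −(15/61)·y, arm 0
boundary: total ω_sun = x + y = 0 and total ω_arm = x = 1  ⇒  y = -1, x = 1
row 2 ring = −(15/61)·(-1) = 15/61
totals (row 1 + row 2): sun 1 + (-1) = 0, ring 1 + 15/61 = 76/61, arm 1 + 0 = 1
asked cell (row1, ring) = 1

row1: w_G1=1 w_G3=1 w_R=1
row2: w_G1=-1 w_G3=15/61 w_R=0
total: w_G1=0 w_G3=76/61 w_R=1
asked value: 1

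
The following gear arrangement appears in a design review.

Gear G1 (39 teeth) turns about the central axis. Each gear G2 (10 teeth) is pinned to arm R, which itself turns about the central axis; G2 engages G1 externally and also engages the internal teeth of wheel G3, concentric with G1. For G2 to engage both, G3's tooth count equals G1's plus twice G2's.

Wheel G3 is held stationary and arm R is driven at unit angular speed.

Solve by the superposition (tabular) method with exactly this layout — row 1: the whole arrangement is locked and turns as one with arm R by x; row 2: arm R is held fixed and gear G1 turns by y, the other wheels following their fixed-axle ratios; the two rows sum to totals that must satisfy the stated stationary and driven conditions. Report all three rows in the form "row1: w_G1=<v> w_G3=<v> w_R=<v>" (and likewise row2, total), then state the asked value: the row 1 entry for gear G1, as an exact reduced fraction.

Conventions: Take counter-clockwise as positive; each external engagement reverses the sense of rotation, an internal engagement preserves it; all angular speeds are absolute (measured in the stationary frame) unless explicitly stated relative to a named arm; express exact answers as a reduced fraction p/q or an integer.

row1: w_G1=1 w_G3=1 w_R=1
row2: w_G1=59/39 w_G3=-1 w_R=0
total: w_G1=98/39 w_G3=0 w_R=1
asked value: 1

class = planetary set [G3 = 39+2·10 = 59; Willis about the carrier]
row 1 — lock + rotate with arm: ω_sun = ω_ring = ω_arm = x
superposition row 2 [arm held]: sun y, ring −(39/59)·y, arm 0
boundary: total ω_ring = x − (39/59)·y = 0 and total ω_arm = x = 1  ⇒  y = 59/39, x = 1
row 2 ring = −(39/59)·59/39 = -1
totals (row 1 + row 2): sun 1 + 59/39 = 98/39, ring 1 + (-1) = 0, arm 1 + 0 = 1
asked cell (row1, sun) = 1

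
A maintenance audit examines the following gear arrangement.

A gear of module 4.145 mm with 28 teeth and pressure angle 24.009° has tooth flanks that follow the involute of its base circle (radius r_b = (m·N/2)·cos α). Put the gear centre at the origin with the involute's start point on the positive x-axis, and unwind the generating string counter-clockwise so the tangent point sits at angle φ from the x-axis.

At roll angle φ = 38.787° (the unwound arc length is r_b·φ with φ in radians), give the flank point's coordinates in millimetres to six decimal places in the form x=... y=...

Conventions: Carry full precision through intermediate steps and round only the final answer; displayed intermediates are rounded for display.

recognized (one wheel, involute flank): single-mesh tooth geometry, m = 4.145, N = 28
pitch radius r_p = m·N/2 = 4.145·28/2 = 58.030000
base radius r_b = r_p·cos α = 58.030000·cos 24.009° = 53.009335
roll angle φ = 38.787° = 0.67696086 rad
x = r_b·(cos φ + φ·sin φ) = 63.799207
y = r_b·(sin φ − φ·cos φ) = 5.234642

x=63.799207 y=5.234642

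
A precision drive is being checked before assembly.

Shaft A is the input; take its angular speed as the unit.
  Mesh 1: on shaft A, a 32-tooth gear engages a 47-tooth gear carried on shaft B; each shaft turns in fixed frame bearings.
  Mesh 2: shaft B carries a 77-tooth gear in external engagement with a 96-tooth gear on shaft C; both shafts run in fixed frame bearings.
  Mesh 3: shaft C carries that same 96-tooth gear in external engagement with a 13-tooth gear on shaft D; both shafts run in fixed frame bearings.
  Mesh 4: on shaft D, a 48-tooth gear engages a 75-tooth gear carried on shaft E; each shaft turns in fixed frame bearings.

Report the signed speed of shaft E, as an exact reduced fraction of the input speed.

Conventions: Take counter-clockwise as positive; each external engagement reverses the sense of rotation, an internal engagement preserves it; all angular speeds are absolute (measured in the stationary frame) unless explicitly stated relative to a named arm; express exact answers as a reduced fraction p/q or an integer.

4-mesh fixed-axis compound train (all bearings frame-fixed)
mesh 1 [32T→47T]: |ω|/ω_in = 1×32/47 = 32/47, sense flips to −
mesh 2 [77T→96T]: |ω|/ω_in = (32/47)×77/96 = 77/141, sense flips to +
mesh 3 [96T→13T]: |ω|/ω_in = (77/141)×96/13 = 2464/611, sense flips to −
mesh 4 [48T→75T]: |ω|/ω_in = (2464/611)×48/75 = 39424/15275, sense flips to +
signed output speed (× input speed) = 39424/15275

39424/15275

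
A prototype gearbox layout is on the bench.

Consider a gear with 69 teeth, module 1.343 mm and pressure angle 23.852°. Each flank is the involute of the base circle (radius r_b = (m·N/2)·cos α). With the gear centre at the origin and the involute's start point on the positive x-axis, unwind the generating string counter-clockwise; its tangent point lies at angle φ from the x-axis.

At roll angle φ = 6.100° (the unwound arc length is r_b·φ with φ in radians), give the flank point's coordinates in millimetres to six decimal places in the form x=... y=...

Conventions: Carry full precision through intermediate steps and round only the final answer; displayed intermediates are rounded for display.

single-mesh involute tooth geometry (69T wheel at module 1.343)
pitch radius r_p = m·N/2 = 1.343·69/2 = 46.333500
base radius r_b = r_p·cos α = 46.333500·cos 23.852° = 42.376297
roll angle φ = 6.100° = 0.10646508 rad
x = r_b·(cos φ + φ·sin φ) = 42.615780
y = r_b·(sin φ − φ·cos φ) = 0.017027

x=42.615780 y=0.017027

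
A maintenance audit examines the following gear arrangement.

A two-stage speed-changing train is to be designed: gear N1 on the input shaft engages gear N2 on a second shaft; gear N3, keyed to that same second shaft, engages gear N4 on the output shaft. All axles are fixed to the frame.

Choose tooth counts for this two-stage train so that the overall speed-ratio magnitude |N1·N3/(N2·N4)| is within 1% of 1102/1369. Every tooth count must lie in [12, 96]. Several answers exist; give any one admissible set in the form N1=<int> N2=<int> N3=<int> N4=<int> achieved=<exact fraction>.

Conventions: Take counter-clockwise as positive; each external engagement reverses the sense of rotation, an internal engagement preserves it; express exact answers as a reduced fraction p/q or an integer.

N1=19 N2=37 N3=58 N4=37 achieved=1102/1369

design class (target 1102/1369): fixed-axis compound train
target = 1102/1369 in lowest terms: an exact hit needs N1·N3 = k·1102 and N2·N4 = k·1369 for one integer k, every count in [12, 96]; additionally prefer no 1:1 stage (N1 ≠ N2, N3 ≠ N4)
k = 1: N1·N3 = 1102 = 19·58, N2·N4 = 1369 = 37·37
achieved = 19·58/(37·37) = 1102/1369; |achieved − target| = 0 ≤ 551/68450 ✓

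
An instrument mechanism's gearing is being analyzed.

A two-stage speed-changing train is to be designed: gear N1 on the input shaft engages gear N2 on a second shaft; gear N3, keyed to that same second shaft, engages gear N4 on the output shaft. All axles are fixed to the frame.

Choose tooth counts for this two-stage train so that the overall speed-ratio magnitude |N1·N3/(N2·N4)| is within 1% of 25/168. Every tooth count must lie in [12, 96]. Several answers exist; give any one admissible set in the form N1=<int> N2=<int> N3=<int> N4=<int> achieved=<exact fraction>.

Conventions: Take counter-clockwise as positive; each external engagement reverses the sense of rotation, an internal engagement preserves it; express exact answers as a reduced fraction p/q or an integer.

topology: fixed-axis compound train — 2 stages, target 25/168
target = 25/168 in lowest terms: an exact hit needs N1·N3 = k·25 and N2·N4 = k·168 for one integer k, every count in [12, 96]; additionally prefer no 1:1 stage (N1 ≠ N2, N3 ≠ N4)
k = 1…8: no 1:1-free in-range split of k·25 and k·168 into factor pairs; take k = 9
k = 9: N1·N3 = 225 = 15·15, N2·N4 = 1512 = 18·84
achieved = 15·15/(18·84) = 25/168; |achieved − target| = 0 ≤ 1/672 ✓

N1=15 N2=18 N3=15 N4=84 achieved=25/168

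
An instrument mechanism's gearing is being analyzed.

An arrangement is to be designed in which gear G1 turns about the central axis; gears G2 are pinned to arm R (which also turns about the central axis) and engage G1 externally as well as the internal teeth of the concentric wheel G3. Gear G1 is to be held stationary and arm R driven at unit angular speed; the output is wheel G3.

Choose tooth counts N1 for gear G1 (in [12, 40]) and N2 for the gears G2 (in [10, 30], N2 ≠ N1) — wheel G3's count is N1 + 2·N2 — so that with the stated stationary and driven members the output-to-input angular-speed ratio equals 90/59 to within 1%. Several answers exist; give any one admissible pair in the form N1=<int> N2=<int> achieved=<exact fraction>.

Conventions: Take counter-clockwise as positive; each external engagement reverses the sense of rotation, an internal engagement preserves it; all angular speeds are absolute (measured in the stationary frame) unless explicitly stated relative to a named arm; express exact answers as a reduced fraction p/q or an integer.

planetary set to be sized for 90/59 (Willis relation)
Willis with ω_sun = 0: ω_ring/ω_arm = (N1+N3)/N3; set equal to 90/59  ⇒  N3/N1 = 1/(90/59 − 1) = 59/31
N3 = N1 + 2·N2  ⇒  N2/N1 = (N3/N1 − 1)/2 = (59/31 − 1)/2 = 14/31
smallest multiple with N1 ≥ 12 and N2 ≥ 10: k = 1  ⇒  N1 = 1·31 = 31, N2 = 1·14 = 14 (N1 ≤ 40, N2 ≤ 30, N2 ≠ N1 ✓), N3 = 31 + 2·14 = 59
check: (N1+N3)/N3 with N1 = 31, N3 = 59 gives 90/59; |achieved − target| = 0 ≤ 9/590 ✓

N1=31 N2=14 achieved=90/59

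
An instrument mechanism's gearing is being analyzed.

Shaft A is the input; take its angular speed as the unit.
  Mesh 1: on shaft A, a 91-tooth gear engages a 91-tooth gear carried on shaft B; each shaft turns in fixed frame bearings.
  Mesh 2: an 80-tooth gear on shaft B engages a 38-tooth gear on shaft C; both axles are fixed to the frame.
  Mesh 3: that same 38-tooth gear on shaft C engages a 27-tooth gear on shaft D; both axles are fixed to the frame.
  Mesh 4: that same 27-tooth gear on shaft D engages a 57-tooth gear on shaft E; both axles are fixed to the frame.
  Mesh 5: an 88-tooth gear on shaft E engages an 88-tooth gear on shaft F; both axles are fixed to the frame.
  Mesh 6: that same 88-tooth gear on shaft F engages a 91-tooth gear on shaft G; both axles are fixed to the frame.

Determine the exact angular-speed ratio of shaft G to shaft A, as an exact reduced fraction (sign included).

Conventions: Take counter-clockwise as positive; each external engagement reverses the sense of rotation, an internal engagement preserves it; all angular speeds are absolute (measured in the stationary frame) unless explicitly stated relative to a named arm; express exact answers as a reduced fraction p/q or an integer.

7040/5187

class = fixed-axis compound train [6 meshes; 6 ratios multiply, 6 sense flips]
mesh 1 [91T→91T]: running ratio 1, sense −
mesh 2 [80T→38T]: running ratio 40/19, sense +
mesh 3 [38T→27T]: running ratio 80/27, sense −
mesh 4 [27T→57T]: running ratio 80/57, sense +
mesh 5 [88T→88T]: running ratio 80/57, sense −
mesh 6 [88T→91T]: running ratio 7040/5187, sense +
ω_out/ω_in = 7040/5187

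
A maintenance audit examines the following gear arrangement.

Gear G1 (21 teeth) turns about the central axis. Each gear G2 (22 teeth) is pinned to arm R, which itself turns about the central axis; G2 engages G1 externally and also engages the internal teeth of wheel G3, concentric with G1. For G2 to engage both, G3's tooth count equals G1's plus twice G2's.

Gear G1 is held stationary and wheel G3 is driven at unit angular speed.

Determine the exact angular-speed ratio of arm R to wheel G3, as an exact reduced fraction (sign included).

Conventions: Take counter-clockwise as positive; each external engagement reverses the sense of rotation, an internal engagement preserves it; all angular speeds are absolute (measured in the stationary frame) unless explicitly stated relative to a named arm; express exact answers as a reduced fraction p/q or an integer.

65/86

class = planetary set [G3 = 21+2·22 = 65; Willis about the carrier]
ring teeth: 21 + 2·22 = 65
21(ω_sun−ω_arm) = −65(ω_ring−ω_arm),  ω_sun = 0, ω_ring = 1
21(0−ω_arm) = −65(1−ω_arm)  ⇒  86·ω_arm = 65  ⇒  ω_arm = 65/86
ω_out/ω_in = 65/86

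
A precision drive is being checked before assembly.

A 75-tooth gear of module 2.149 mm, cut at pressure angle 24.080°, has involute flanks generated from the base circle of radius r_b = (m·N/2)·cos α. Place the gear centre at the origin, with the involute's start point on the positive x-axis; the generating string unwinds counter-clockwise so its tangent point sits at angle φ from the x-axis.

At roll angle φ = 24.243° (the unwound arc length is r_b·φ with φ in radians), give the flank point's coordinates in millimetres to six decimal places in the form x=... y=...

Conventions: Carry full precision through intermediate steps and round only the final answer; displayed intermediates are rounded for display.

x=79.868696 y=1.824745

topology: single-mesh involute geometry — m = 2.149, N = 75
pitch radius r_p = m·N/2 = 2.149·75/2 = 80.587500
base radius r_b = r_p·cos α = 80.587500·cos 24.080° = 73.574506
roll angle φ = 24.243° = 0.42312017 rad
x = r_b·(cos φ + φ·sin φ) = 79.868696
y = r_b·(sin φ − φ·cos φ) = 1.824745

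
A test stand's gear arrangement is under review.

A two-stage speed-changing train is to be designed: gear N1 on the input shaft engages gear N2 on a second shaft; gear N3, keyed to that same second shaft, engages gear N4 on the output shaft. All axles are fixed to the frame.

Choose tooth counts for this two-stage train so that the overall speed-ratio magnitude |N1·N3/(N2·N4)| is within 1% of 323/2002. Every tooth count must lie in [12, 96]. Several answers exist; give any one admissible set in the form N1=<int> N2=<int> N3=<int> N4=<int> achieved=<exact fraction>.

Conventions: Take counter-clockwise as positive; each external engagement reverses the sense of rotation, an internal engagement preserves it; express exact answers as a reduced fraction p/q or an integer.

class = fixed-axis compound train [2-stage, 323/2002 wanted]
target = 323/2002 in lowest terms: an exact hit needs N1·N3 = k·323 and N2·N4 = k·2002 for one integer k, every count in [12, 96]; additionally prefer no 1:1 stage (N1 ≠ N2, N3 ≠ N4)
k = 1: N1·N3 = 323 = 17·19, N2·N4 = 2002 = 22·91
achieved = 17·19/(22·91) = 323/2002; |achieved − target| = 0 ≤ 323/200200 ✓

N1=17 N2=22 N3=19 N4=91 achieved=323/2002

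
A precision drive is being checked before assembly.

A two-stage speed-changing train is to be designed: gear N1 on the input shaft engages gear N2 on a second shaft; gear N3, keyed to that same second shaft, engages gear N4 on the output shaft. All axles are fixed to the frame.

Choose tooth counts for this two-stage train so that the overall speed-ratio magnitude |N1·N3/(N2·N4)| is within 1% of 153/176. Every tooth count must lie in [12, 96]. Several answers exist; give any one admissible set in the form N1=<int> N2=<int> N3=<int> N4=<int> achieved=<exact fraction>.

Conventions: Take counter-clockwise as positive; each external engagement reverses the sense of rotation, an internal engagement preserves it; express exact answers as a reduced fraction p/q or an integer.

N1=17 N2=16 N3=18 N4=22 achieved=153/176

class = fixed-axis compound train [2-stage, 153/176 wanted]
target = 153/176 in lowest terms: an exact hit needs N1·N3 = k·153 and N2·N4 = k·176 for one integer k, every count in [12, 96]; additionally prefer no 1:1 stage (N1 ≠ N2, N3 ≠ N4)
k = 1: no 1:1-free in-range split of k·153 and k·176 into factor pairs; take k = 2
k = 2: N1·N3 = 306 = 17·18, N2·N4 = 352 = 16·22
achieved = 17·18/(16·22) = 153/176; |achieved − target| = 0 ≤ 153/17600 ✓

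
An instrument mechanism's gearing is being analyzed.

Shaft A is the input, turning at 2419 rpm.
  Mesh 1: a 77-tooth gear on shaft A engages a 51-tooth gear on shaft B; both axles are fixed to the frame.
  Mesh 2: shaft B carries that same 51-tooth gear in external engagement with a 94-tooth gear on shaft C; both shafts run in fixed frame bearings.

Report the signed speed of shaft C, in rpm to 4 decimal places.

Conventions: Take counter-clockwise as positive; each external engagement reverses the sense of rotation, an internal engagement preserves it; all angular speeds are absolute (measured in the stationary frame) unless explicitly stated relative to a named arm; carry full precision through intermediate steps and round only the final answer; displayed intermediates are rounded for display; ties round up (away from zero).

+1981.5213 rpm

topology: fixed-axis compound train — 2 meshes, A→C
mesh 1 [77T→51T]: ω = 2419.0000×77/51 = 3652.2157 rpm, sense flips to −
mesh 2 [51T→94T]: ω = 3652.2157×51/94 = 1981.5213 rpm, sense flips to +
signed output speed = +1981.5213 rpm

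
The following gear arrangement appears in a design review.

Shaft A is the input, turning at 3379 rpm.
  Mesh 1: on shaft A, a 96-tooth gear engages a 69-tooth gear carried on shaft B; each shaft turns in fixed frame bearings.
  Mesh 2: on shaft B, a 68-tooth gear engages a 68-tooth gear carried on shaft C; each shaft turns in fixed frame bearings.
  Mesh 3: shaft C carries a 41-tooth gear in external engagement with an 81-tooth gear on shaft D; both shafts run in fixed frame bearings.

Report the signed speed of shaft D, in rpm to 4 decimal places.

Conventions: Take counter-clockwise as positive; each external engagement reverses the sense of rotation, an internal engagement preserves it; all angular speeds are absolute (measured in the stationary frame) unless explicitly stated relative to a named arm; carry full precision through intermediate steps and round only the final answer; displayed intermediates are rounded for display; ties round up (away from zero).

recognized (4 fixed axles, 3 meshes): fixed-axis compound train
mesh 1 [96T→69T]: ω = 3379.0000×96/69 = 4701.2174 rpm, sense flips to −
mesh 2 [68T→68T]: ω = 4701.2174×68/68 = 4701.2174 rpm, sense flips to +
mesh 3 [41T→81T]: ω = 4701.2174×41/81 = 2379.6286 rpm, sense flips to −
signed output speed = -2379.6286 rpm

-2379.6286 rpm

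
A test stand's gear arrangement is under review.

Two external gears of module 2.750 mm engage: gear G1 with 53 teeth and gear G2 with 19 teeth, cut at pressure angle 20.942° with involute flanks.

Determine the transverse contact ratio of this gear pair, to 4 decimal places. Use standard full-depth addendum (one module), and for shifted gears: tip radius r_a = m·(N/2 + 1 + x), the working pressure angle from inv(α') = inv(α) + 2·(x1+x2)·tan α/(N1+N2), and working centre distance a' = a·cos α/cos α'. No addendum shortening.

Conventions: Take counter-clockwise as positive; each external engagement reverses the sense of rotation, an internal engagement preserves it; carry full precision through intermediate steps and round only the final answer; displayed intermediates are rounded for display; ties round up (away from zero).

recognized (one external pair, fixed centres): single-mesh tooth geometry, m = 2.750, N1 = 53, N2 = 19
base radii: r_b1 = 68.061076, r_b2 = 24.399254
tip radii: r_a1 = 75.625000, r_a2 = 28.875000
no profile shift: α' = α, a' = a
action lengths: √(r_a1²−r_b1²) = 32.967114, √(r_a2²−r_b2²) = 15.441569
base pitch p_b = π·m·cos α = 8.068686
CR = (32.967114 + 15.441569 − 99.000000·sin 20.94200°)/8.068686 = 1.614121
contact ratio ≈ 1.6141

1.6141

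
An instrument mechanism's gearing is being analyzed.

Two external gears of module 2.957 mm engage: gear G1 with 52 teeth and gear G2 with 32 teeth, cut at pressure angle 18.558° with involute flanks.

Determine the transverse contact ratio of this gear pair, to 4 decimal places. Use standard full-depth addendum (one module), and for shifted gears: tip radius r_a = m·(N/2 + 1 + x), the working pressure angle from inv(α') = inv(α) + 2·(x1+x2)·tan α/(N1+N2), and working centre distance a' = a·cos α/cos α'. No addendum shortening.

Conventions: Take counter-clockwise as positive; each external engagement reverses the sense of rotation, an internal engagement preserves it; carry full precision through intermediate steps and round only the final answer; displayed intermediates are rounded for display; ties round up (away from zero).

class = single-mesh tooth geometry [involute pair 52T × 32T, m = 2.957]
base radii: r_b1 = 72.884287, r_b2 = 44.851869
tip radii: r_a1 = 79.839000, r_a2 = 50.269000
no profile shift: α' = α, a' = a
action lengths: √(r_a1²−r_b1²) = 32.590591, √(r_a2²−r_b2²) = 22.699828
base pitch p_b = π·m·cos α = 8.806644
CR = (32.590591 + 22.699828 − 124.194000·sin 18.55800°)/8.806644 = 1.789999
contact ratio ≈ 1.7900

1.7900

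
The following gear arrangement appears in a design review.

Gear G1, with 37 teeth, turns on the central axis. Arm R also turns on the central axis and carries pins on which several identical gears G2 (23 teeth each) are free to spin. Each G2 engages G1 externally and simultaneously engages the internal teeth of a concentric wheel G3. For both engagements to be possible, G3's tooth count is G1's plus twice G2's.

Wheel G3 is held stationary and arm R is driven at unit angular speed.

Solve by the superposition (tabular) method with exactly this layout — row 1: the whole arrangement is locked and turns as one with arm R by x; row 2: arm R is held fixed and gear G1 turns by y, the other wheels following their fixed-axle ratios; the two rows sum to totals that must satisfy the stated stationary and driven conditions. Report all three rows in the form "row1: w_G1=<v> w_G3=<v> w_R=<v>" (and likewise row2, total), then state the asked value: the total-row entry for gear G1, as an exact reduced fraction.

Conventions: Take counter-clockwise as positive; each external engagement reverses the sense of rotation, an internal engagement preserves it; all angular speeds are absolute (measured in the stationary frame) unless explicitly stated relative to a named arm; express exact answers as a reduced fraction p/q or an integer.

row1: w_G1=1 w_G3=1 w_R=1
row2: w_G1=83/37 w_G3=-1 w_R=0
total: w_G1=120/37 w_G3=0 w_R=1
asked value: 120/37

topology: planetary set — G1 37T / G2 23T / G3 83T, arm = carrier (Willis)
row 1 (train locked, turned with arm): all members turn x
superposition row 2 [arm held]: sun y, ring −(37/83)·y, arm 0
boundary: total ω_ring = x − (37/83)·y = 0 and total ω_arm = x = 1  ⇒  y = 83/37, x = 1
row 2 ring = −(37/83)·83/37 = -1
totals (row 1 + row 2): sun 1 + 83/37 = 120/37, ring 1 + (-1) = 0, arm 1 + 0 = 1
asked cell (total, sun) = 120/37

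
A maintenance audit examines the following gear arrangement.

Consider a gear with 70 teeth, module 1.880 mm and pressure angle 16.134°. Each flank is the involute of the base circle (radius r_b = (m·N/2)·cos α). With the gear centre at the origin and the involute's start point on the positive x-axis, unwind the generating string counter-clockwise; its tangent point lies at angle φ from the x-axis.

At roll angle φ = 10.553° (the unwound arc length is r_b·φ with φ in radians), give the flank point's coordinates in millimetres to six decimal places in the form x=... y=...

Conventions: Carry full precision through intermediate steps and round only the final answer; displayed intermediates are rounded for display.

single-mesh involute tooth geometry (70T wheel at module 1.880)
pitch radius r_p = m·N/2 = 1.880·70/2 = 65.800000
base radius r_b = r_p·cos α = 65.800000·cos 16.134° = 63.208429
roll angle φ = 10.553° = 0.18418460 rad
x = r_b·(cos φ + φ·sin φ) = 64.271494
y = r_b·(sin φ − φ·cos φ) = 0.131202

x=64.271494 y=0.131202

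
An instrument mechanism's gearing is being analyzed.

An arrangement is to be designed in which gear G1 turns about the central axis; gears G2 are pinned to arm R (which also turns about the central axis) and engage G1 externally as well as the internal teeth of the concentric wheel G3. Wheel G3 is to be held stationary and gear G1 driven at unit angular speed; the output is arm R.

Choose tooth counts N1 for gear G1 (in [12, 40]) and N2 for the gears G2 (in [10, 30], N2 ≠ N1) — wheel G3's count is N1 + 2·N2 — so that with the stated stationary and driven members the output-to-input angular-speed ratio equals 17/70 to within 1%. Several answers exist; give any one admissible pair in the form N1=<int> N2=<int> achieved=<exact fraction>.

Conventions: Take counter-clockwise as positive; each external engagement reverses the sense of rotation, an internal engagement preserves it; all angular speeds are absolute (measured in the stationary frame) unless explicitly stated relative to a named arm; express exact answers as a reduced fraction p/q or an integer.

planetary set to be sized for 17/70 (Willis relation)
Willis with ω_ring = 0: ω_arm/ω_sun = N1/(N1+N3); set equal to 17/70  ⇒  N3/N1 = 1/(17/70) − 1 = 53/17
N3 = N1 + 2·N2  ⇒  N2/N1 = (N3/N1 − 1)/2 = (53/17 − 1)/2 = 18/17
smallest multiple with N1 ≥ 12 and N2 ≥ 10: k = 1  ⇒  N1 = 1·17 = 17, N2 = 1·18 = 18 (N1 ≤ 40, N2 ≤ 30, N2 ≠ N1 ✓), N3 = 17 + 2·18 = 53
check: N1/(N1+N3) with N1 = 17, N3 = 53 gives 17/70; |achieved − target| = 0 ≤ 17/7000 ✓

N1=17 N2=18 achieved=17/70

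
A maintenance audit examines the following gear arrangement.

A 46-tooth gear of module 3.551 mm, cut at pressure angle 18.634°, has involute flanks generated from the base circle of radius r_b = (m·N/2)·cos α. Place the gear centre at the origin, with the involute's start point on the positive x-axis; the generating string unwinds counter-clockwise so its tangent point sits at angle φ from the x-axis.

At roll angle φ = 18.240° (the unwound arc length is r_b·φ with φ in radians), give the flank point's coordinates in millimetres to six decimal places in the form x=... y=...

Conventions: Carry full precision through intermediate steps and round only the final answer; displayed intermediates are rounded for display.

x=81.214460 y=0.823894

single-mesh involute tooth geometry (46T wheel at module 3.551)
pitch radius r_p = m·N/2 = 3.551·46/2 = 81.673000
base radius r_b = r_p·cos α = 81.673000·cos 18.634° = 77.391617
roll angle φ = 18.240° = 0.31834806 rad
x = r_b·(cos φ + φ·sin φ) = 81.214460
y = r_b·(sin φ − φ·cos φ) = 0.823894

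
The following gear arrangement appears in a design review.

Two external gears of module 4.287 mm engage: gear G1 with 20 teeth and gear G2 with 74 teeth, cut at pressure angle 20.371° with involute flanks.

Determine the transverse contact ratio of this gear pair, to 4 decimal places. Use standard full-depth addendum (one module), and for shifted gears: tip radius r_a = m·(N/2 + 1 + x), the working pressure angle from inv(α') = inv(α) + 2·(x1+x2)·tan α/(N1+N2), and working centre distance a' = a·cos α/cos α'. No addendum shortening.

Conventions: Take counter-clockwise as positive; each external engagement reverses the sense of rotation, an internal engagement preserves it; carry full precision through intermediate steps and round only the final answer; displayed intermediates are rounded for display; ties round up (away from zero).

1.6687

topology: single-mesh involute geometry — m = 4.287, 20T/74T pair
base radii: r_b1 = 40.188837, r_b2 = 148.698698
tip radii: r_a1 = 47.157000, r_a2 = 162.906000
no profile shift: α' = α, a' = a
action lengths: √(r_a1²−r_b1²) = 24.670631, √(r_a2²−r_b2²) = 66.536172
base pitch p_b = π·m·cos α = 12.625696
CR = (24.670631 + 66.536172 − 201.489000·sin 20.37100°)/12.625696 = 1.668737
contact ratio ≈ 1.6687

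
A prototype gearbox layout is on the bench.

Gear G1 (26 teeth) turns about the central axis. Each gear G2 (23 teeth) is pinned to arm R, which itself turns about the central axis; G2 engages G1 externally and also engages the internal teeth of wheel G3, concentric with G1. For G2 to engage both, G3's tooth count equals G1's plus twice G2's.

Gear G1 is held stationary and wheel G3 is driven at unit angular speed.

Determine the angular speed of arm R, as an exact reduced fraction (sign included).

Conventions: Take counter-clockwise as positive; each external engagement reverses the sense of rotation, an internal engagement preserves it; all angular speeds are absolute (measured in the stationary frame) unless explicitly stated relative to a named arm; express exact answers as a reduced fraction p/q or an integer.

planetary set (26T centre, 23T on arm, 72T internal) — Willis relation
ring teeth: 26 + 2·23 = 72
26(ω_sun−ω_arm) = −72(ω_ring−ω_arm),  ω_sun = 0, ω_ring = 1
26(0−ω_arm) = −72(1−ω_arm)  ⇒  98·ω_arm = 72  ⇒  ω_arm = 36/49
exact speed ratio = 36/49

36/49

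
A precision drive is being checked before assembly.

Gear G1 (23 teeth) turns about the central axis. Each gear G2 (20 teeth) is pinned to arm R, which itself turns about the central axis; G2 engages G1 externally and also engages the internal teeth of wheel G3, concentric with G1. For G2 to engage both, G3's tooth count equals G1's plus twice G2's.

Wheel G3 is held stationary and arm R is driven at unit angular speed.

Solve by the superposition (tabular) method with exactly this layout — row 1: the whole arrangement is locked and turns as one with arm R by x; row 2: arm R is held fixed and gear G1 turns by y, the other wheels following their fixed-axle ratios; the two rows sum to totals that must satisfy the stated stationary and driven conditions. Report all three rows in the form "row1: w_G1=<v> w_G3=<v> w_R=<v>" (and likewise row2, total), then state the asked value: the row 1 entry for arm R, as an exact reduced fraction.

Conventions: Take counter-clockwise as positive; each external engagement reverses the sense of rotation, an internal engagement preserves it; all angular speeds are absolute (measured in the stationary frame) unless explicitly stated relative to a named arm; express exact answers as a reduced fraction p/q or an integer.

row1: w_G1=1 w_G3=1 w_R=1
row2: w_G1=63/23 w_G3=-1 w_R=0
total: w_G1=86/23 w_G3=0 w_R=1
asked value: 1

planetary set (23T centre, 20T on arm, 63T internal) — Willis relation
row 1: whole set turns with the arm by x
row 2: sun turns y, ring = −(23/63)·y, arm 0
boundary: total ω_ring = x − (23/63)·y = 0 and total ω_arm = x = 1  ⇒  y = 63/23, x = 1
row 2 ring = −(23/63)·63/23 = -1
totals (row 1 + row 2): sun 1 + 63/23 = 86/23, ring 1 + (-1) = 0, arm 1 + 0 = 1
asked cell (row1, arm) = 1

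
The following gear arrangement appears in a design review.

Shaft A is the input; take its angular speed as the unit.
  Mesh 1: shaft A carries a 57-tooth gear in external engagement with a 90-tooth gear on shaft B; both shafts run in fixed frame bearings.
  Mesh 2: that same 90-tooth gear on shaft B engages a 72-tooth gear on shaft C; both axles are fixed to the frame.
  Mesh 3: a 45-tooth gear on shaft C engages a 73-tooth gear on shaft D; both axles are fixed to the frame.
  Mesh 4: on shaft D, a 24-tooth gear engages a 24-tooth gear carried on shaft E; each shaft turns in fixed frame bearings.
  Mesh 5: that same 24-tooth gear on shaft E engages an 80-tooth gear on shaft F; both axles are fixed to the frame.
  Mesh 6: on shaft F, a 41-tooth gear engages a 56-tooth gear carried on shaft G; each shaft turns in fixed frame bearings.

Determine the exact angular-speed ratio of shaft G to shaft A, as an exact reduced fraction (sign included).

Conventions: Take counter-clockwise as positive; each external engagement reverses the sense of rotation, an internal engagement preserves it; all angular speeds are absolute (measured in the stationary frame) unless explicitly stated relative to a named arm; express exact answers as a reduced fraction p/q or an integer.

7011/65408

class = fixed-axis compound train [6 meshes; 6 ratios multiply, 6 sense flips]
mesh 1 [57T→90T]: running ratio 19/30, sense −
mesh 2 [90T→72T]: running ratio 19/24, sense +
mesh 3 [45T→73T]: running ratio 285/584, sense −
mesh 4 [24T→24T]: running ratio 285/584, sense +
mesh 5 [24T→80T]: running ratio 171/1168, sense −
mesh 6 [41T→56T]: running ratio 7011/65408, sense +
ω_out/ω_in = 7011/65408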